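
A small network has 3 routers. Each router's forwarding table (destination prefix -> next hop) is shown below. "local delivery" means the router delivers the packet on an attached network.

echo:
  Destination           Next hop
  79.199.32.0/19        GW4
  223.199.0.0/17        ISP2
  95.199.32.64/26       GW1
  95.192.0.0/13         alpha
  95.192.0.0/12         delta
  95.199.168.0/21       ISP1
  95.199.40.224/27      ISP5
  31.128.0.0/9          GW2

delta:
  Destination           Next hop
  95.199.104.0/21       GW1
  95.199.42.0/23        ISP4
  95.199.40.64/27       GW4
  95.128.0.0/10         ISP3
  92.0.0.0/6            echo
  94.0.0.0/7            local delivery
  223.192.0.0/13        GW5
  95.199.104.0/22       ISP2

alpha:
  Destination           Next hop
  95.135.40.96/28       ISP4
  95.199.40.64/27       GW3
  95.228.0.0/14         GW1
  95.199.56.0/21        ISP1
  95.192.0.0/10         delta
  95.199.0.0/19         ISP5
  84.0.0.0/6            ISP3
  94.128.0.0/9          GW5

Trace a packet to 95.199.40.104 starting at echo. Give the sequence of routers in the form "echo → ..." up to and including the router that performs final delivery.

At echo: longest match for 95.199.40.104 is 95.192.0.0/13 -> alpha
At alpha: longest match for 95.199.40.104 is 95.192.0.0/10 -> delta
At delta: longest match for 95.199.40.104 is 94.0.0.0/7 -> local delivery

echo → alpha → delta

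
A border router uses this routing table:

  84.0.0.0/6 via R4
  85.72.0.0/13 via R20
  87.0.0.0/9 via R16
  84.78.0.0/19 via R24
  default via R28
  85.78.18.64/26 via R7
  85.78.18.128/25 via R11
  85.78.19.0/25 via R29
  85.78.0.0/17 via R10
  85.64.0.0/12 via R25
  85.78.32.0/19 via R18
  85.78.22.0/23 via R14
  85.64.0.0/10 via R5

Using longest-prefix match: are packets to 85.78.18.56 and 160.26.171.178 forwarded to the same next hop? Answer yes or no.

no

85.78.18.56: longest match 85.78.0.0/17 -> R10
160.26.171.178: longest match 0.0.0.0/0 -> R28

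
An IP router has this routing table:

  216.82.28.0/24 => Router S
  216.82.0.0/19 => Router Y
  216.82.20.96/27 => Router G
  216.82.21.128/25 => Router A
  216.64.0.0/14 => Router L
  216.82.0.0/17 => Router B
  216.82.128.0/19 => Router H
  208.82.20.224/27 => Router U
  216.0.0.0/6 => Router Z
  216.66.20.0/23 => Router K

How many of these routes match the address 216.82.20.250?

3

Prefixes containing 216.82.20.250:
  216.0.0.0/6 (216.0.0.0 - 219.255.255.255)
  216.82.0.0/17 (216.82.0.0 - 216.82.127.255)
  216.82.0.0/19 (216.82.0.0 - 216.82.31.255)
Total matching entries: 3.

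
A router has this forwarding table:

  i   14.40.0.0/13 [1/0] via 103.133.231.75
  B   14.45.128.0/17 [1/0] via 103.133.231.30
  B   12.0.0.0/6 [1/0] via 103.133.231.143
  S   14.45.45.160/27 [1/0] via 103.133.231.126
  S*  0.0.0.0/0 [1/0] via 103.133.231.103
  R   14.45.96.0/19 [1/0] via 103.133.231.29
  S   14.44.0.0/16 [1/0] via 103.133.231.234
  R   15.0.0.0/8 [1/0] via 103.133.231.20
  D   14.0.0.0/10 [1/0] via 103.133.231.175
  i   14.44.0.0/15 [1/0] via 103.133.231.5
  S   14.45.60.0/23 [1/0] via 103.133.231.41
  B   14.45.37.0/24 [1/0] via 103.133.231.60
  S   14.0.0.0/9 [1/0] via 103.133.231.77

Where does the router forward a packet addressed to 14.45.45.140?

Routes whose prefix contains 14.45.45.140:
  0.0.0.0/0 (default, matches everything) -> 103.133.231.103
  12.0.0.0/6 (12.0.0.0 - 15.255.255.255) -> 103.133.231.143
  14.0.0.0/9 (14.0.0.0 - 14.127.255.255) -> 103.133.231.77
  14.0.0.0/10 (14.0.0.0 - 14.63.255.255) -> 103.133.231.175
  14.40.0.0/13 (14.40.0.0 - 14.47.255.255) -> 103.133.231.75
  14.44.0.0/15 (14.44.0.0 - 14.45.255.255) -> 103.133.231.5
More-specific entries that do NOT match:
  14.45.45.160/27 (14.45.45.160 - 14.45.45.191) does not contain 14.45.45.140
  14.45.37.0/24 (14.45.37.0 - 14.45.37.255) does not contain 14.45.45.140
  14.45.60.0/23 (14.45.60.0 - 14.45.61.255) does not contain 14.45.45.140
  14.45.96.0/19 (14.45.96.0 - 14.45.127.255) does not contain 14.45.45.140
  14.45.128.0/17 (14.45.128.0 - 14.45.255.255) does not contain 14.45.45.140
  14.44.0.0/16 (14.44.0.0 - 14.44.255.255) does not contain 14.45.45.140
Longest matching prefix is /15 -> next hop 103.133.231.5.

103.133.231.5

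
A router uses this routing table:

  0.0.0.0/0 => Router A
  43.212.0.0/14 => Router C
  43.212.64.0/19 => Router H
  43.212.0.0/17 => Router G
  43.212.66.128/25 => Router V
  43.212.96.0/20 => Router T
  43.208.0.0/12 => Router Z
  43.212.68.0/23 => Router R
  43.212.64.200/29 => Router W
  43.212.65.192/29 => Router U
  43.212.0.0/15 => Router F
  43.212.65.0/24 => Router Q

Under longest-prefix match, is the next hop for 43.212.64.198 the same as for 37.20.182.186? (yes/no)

no

43.212.64.198: longest match 43.212.64.0/19 -> Router H
37.20.182.186: longest match 0.0.0.0/0 -> Router A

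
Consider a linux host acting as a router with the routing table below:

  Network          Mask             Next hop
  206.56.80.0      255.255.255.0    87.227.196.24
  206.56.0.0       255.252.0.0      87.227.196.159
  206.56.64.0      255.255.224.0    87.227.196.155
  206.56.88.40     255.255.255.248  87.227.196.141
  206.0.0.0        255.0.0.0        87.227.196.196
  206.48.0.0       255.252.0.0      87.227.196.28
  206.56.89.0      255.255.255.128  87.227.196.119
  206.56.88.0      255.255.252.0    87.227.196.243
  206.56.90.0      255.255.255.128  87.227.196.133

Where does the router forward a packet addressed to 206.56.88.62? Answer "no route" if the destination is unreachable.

87.227.196.243

Routes whose prefix contains 206.56.88.62:
  206.0.0.0/8 (206.0.0.0 - 206.255.255.255) -> 87.227.196.196
  206.56.0.0/14 (206.56.0.0 - 206.59.255.255) -> 87.227.196.159
  206.56.64.0/19 (206.56.64.0 - 206.56.95.255) -> 87.227.196.155
  206.56.88.0/22 (206.56.88.0 - 206.56.91.255) -> 87.227.196.243
More-specific entries that do NOT match:
  206.56.88.40/29 (206.56.88.40 - 206.56.88.47) does not contain 206.56.88.62
  206.56.89.0/25 (206.56.89.0 - 206.56.89.127) does not contain 206.56.88.62
  206.56.90.0/25 (206.56.90.0 - 206.56.90.127) does not contain 206.56.88.62
  206.56.80.0/24 (206.56.80.0 - 206.56.80.255) does not contain 206.56.88.62
Longest matching prefix is /22 -> next hop 87.227.196.243.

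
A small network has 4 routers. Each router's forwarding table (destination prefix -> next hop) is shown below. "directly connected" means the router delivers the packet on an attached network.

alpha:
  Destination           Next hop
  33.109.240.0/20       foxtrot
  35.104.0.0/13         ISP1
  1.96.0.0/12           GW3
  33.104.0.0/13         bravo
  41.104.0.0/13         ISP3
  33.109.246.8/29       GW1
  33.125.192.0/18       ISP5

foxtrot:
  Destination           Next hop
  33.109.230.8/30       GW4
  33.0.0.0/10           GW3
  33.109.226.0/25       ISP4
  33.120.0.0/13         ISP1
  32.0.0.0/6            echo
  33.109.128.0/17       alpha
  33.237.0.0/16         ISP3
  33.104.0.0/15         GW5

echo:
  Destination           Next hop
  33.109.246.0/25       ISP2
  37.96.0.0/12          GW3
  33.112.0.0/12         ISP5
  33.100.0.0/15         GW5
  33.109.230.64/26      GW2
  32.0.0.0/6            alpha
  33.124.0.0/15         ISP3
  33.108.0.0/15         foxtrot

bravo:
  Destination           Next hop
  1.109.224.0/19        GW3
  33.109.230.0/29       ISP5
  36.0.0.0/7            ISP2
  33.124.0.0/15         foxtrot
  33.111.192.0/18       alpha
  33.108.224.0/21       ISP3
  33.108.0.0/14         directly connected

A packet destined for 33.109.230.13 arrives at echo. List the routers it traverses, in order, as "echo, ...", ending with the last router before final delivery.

echo, foxtrot, alpha, bravo

At echo: longest match for 33.109.230.13 is 33.108.0.0/15 -> foxtrot
At foxtrot: longest match for 33.109.230.13 is 33.109.128.0/17 -> alpha
At alpha: longest match for 33.109.230.13 is 33.104.0.0/13 -> bravo
At bravo: longest match for 33.109.230.13 is 33.108.0.0/14 -> directly connected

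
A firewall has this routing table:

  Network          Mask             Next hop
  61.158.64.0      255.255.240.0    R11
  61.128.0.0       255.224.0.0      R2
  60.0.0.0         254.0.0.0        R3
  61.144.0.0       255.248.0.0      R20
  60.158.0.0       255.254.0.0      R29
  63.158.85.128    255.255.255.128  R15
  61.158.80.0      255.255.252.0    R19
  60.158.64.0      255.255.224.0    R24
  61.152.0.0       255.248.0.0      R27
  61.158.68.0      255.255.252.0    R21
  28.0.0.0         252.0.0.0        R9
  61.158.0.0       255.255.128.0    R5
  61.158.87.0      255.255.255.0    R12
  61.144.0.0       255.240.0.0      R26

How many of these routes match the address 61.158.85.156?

Prefixes containing 61.158.85.156:
  60.0.0.0/7 (60.0.0.0 - 61.255.255.255)
  61.128.0.0/11 (61.128.0.0 - 61.159.255.255)
  61.144.0.0/12 (61.144.0.0 - 61.159.255.255)
  61.152.0.0/13 (61.152.0.0 - 61.159.255.255)
  61.158.0.0/17 (61.158.0.0 - 61.158.127.255)
Total matching entries: 5.

5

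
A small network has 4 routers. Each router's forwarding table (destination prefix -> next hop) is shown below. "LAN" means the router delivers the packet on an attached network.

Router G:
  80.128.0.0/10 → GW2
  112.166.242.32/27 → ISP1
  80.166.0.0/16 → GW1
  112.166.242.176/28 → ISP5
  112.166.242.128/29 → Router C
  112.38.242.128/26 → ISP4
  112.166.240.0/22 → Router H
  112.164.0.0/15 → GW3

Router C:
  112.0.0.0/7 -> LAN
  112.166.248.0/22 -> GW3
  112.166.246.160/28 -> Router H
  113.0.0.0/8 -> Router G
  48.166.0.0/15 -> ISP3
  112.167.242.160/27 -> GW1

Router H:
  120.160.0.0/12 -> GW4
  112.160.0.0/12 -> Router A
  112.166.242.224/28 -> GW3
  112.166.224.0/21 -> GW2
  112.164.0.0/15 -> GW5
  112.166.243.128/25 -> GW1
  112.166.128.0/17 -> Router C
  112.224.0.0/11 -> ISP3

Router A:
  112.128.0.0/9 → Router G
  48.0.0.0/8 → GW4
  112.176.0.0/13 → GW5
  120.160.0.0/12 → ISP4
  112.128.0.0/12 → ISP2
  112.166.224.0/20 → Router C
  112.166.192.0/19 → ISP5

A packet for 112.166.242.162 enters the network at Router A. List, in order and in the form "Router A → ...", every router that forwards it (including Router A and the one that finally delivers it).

At Router A: longest match for 112.166.242.162 is 112.128.0.0/9 -> Router G
At Router G: longest match for 112.166.242.162 is 112.166.240.0/22 -> Router H
At Router H: longest match for 112.166.242.162 is 112.166.128.0/17 -> Router C
At Router C: longest match for 112.166.242.162 is 112.0.0.0/7 -> LAN

Router A → Router G → Router H → Router C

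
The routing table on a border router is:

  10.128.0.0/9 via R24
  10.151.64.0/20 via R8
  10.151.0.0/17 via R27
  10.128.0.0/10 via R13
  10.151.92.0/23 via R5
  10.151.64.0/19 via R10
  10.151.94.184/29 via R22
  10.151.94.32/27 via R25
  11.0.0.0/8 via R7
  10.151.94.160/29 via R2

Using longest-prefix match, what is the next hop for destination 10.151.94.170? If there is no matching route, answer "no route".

R10

Routes whose prefix contains 10.151.94.170:
  10.128.0.0/9 (10.128.0.0 - 10.255.255.255) -> R24
  10.128.0.0/10 (10.128.0.0 - 10.191.255.255) -> R13
  10.151.0.0/17 (10.151.0.0 - 10.151.127.255) -> R27
  10.151.64.0/19 (10.151.64.0 - 10.151.95.255) -> R10
More-specific entries that do NOT match:
  10.151.94.184/29 (10.151.94.184 - 10.151.94.191) does not contain 10.151.94.170
  10.151.94.160/29 (10.151.94.160 - 10.151.94.167) does not contain 10.151.94.170
  10.151.94.32/27 (10.151.94.32 - 10.151.94.63) does not contain 10.151.94.170
  10.151.92.0/23 (10.151.92.0 - 10.151.93.255) does not contain 10.151.94.170
  10.151.64.0/20 (10.151.64.0 - 10.151.79.255) does not contain 10.151.94.170
Longest matching prefix is /19 -> next hop R10.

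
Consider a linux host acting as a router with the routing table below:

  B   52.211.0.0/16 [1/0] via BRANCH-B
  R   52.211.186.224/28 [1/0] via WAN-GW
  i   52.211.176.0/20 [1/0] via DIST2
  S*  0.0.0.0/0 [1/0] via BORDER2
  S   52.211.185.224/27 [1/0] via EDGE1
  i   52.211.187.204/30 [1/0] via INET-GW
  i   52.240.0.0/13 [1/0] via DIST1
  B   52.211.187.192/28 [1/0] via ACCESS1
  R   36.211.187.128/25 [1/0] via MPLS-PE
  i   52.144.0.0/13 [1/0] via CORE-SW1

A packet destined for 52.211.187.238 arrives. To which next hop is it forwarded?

Routes whose prefix contains 52.211.187.238:
  0.0.0.0/0 (default, matches everything) -> BORDER2
  52.211.0.0/16 (52.211.0.0 - 52.211.255.255) -> BRANCH-B
  52.211.176.0/20 (52.211.176.0 - 52.211.191.255) -> DIST2
More-specific entries that do NOT match:
  52.211.187.204/30 (52.211.187.204 - 52.211.187.207) does not contain 52.211.187.238
  52.211.186.224/28 (52.211.186.224 - 52.211.186.239) does not contain 52.211.187.238
  52.211.187.192/28 (52.211.187.192 - 52.211.187.207) does not contain 52.211.187.238
  52.211.185.224/27 (52.211.185.224 - 52.211.185.255) does not contain 52.211.187.238
  36.211.187.128/25 (36.211.187.128 - 36.211.187.255) does not contain 52.211.187.238
Longest matching prefix is /20 -> next hop DIST2.

DIST2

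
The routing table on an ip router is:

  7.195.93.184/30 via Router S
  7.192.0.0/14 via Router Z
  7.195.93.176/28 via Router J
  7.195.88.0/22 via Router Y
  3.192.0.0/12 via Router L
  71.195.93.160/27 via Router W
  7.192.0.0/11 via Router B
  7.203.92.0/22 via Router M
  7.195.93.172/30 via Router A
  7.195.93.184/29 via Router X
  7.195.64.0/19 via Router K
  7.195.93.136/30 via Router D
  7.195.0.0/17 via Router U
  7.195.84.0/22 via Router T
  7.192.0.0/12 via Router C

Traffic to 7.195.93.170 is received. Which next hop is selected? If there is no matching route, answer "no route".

Router K

Routes whose prefix contains 7.195.93.170:
  7.192.0.0/11 (7.192.0.0 - 7.223.255.255) -> Router B
  7.192.0.0/12 (7.192.0.0 - 7.207.255.255) -> Router C
  7.192.0.0/14 (7.192.0.0 - 7.195.255.255) -> Router Z
  7.195.0.0/17 (7.195.0.0 - 7.195.127.255) -> Router U
  7.195.64.0/19 (7.195.64.0 - 7.195.95.255) -> Router K
More-specific entries that do NOT match:
  7.195.93.184/30 (7.195.93.184 - 7.195.93.187) does not contain 7.195.93.170
  7.195.93.172/30 (7.195.93.172 - 7.195.93.175) does not contain 7.195.93.170
  7.195.93.136/30 (7.195.93.136 - 7.195.93.139) does not contain 7.195.93.170
  7.195.93.184/29 (7.195.93.184 - 7.195.93.191) does not contain 7.195.93.170
  7.195.93.176/28 (7.195.93.176 - 7.195.93.191) does not contain 7.195.93.170
  71.195.93.160/27 (71.195.93.160 - 71.195.93.191) does not contain 7.195.93.170
  7.195.88.0/22 (7.195.88.0 - 7.195.91.255) does not contain 7.195.93.170
  7.203.92.0/22 (7.203.92.0 - 7.203.95.255) does not contain 7.195.93.170
  7.195.84.0/22 (7.195.84.0 - 7.195.87.255) does not contain 7.195.93.170
Longest matching prefix is /19 -> next hop Router K.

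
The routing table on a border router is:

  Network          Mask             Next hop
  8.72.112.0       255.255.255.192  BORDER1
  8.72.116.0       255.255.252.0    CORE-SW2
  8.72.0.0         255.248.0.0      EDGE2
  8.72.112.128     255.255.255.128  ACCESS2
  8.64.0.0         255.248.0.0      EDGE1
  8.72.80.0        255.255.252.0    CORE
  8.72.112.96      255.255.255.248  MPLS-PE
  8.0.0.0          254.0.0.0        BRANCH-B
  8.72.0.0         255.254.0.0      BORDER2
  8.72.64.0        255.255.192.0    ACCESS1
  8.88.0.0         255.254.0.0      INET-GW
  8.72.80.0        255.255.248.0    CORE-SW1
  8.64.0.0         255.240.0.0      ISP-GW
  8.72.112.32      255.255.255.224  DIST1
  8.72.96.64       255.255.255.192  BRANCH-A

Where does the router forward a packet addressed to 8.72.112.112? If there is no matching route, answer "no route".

ACCESS1

Routes whose prefix contains 8.72.112.112:
  8.0.0.0/7 (8.0.0.0 - 9.255.255.255) -> BRANCH-B
  8.64.0.0/12 (8.64.0.0 - 8.79.255.255) -> ISP-GW
  8.72.0.0/13 (8.72.0.0 - 8.79.255.255) -> EDGE2
  8.72.0.0/15 (8.72.0.0 - 8.73.255.255) -> BORDER2
  8.72.64.0/18 (8.72.64.0 - 8.72.127.255) -> ACCESS1
More-specific entries that do NOT match:
  8.72.112.96/29 (8.72.112.96 - 8.72.112.103) does not contain 8.72.112.112
  8.72.112.32/27 (8.72.112.32 - 8.72.112.63) does not contain 8.72.112.112
  8.72.112.0/26 (8.72.112.0 - 8.72.112.63) does not contain 8.72.112.112
  8.72.96.64/26 (8.72.96.64 - 8.72.96.127) does not contain 8.72.112.112
  8.72.112.128/25 (8.72.112.128 - 8.72.112.255) does not contain 8.72.112.112
  8.72.116.0/22 (8.72.116.0 - 8.72.119.255) does not contain 8.72.112.112
  8.72.80.0/22 (8.72.80.0 - 8.72.83.255) does not contain 8.72.112.112
  8.72.80.0/21 (8.72.80.0 - 8.72.87.255) does not contain 8.72.112.112
Longest matching prefix is /18 -> next hop ACCESS1.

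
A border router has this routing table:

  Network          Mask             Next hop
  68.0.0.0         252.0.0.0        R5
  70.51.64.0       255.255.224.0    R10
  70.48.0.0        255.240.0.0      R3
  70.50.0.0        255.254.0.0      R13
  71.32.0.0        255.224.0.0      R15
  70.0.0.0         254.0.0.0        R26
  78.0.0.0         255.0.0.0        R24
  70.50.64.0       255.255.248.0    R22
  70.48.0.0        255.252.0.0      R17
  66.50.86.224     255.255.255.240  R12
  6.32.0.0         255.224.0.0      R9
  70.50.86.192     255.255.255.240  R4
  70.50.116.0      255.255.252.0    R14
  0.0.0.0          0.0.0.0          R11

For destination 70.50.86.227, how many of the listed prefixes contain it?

Prefixes containing 70.50.86.227:
  0.0.0.0/0 (default, matches everything)
  68.0.0.0/6 (68.0.0.0 - 71.255.255.255)
  70.0.0.0/7 (70.0.0.0 - 71.255.255.255)
  70.48.0.0/12 (70.48.0.0 - 70.63.255.255)
  70.48.0.0/14 (70.48.0.0 - 70.51.255.255)
  70.50.0.0/15 (70.50.0.0 - 70.51.255.255)
Total matching entries: 6.

6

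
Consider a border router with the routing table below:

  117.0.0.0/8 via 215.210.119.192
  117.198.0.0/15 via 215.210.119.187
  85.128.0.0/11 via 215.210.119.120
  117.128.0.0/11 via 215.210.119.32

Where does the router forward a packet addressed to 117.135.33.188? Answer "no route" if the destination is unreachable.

Routes whose prefix contains 117.135.33.188:
  117.0.0.0/8 (117.0.0.0 - 117.255.255.255) -> 215.210.119.192
  117.128.0.0/11 (117.128.0.0 - 117.159.255.255) -> 215.210.119.32
More-specific entries that do NOT match:
  117.198.0.0/15 (117.198.0.0 - 117.199.255.255) does not contain 117.135.33.188
Longest matching prefix is /11 -> next hop 215.210.119.32.

215.210.119.32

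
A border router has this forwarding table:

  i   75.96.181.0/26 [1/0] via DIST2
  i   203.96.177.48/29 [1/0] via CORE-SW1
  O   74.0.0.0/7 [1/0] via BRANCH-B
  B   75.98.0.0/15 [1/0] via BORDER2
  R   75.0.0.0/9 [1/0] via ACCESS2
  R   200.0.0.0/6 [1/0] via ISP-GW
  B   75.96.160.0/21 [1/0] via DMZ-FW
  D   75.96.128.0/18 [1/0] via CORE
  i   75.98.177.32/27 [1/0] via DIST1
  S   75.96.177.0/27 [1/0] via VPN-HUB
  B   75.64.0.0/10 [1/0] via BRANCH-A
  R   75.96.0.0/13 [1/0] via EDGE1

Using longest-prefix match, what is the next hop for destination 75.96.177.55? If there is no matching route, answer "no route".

CORE

Routes whose prefix contains 75.96.177.55:
  74.0.0.0/7 (74.0.0.0 - 75.255.255.255) -> BRANCH-B
  75.0.0.0/9 (75.0.0.0 - 75.127.255.255) -> ACCESS2
  75.64.0.0/10 (75.64.0.0 - 75.127.255.255) -> BRANCH-A
  75.96.0.0/13 (75.96.0.0 - 75.103.255.255) -> EDGE1
  75.96.128.0/18 (75.96.128.0 - 75.96.191.255) -> CORE
More-specific entries that do NOT match:
  203.96.177.48/29 (203.96.177.48 - 203.96.177.55) does not contain 75.96.177.55
  75.98.177.32/27 (75.98.177.32 - 75.98.177.63) does not contain 75.96.177.55
  75.96.177.0/27 (75.96.177.0 - 75.96.177.31) does not contain 75.96.177.55
  75.96.181.0/26 (75.96.181.0 - 75.96.181.63) does not contain 75.96.177.55
  75.96.160.0/21 (75.96.160.0 - 75.96.167.255) does not contain 75.96.177.55
Longest matching prefix is /18 -> next hop CORE.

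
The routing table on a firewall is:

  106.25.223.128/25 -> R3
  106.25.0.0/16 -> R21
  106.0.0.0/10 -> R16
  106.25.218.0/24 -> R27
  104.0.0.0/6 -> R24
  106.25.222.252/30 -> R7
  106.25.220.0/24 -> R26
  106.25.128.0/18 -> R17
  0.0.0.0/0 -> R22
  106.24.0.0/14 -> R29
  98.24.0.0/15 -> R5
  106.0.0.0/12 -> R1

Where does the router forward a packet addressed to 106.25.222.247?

R21

Routes whose prefix contains 106.25.222.247:
  0.0.0.0/0 (default, matches everything) -> R22
  104.0.0.0/6 (104.0.0.0 - 107.255.255.255) -> R24
  106.0.0.0/10 (106.0.0.0 - 106.63.255.255) -> R16
  106.24.0.0/14 (106.24.0.0 - 106.27.255.255) -> R29
  106.25.0.0/16 (106.25.0.0 - 106.25.255.255) -> R21
More-specific entries that do NOT match:
  106.25.222.252/30 (106.25.222.252 - 106.25.222.255) does not contain 106.25.222.247
  106.25.223.128/25 (106.25.223.128 - 106.25.223.255) does not contain 106.25.222.247
  106.25.218.0/24 (106.25.218.0 - 106.25.218.255) does not contain 106.25.222.247
  106.25.220.0/24 (106.25.220.0 - 106.25.220.255) does not contain 106.25.222.247
  106.25.128.0/18 (106.25.128.0 - 106.25.191.255) does not contain 106.25.222.247
Longest matching prefix is /16 -> next hop R21.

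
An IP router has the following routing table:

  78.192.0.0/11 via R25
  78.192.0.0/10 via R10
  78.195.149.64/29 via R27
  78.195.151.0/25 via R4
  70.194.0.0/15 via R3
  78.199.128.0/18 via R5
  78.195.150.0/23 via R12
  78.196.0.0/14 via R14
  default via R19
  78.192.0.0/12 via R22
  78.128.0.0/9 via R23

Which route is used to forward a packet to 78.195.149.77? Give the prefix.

78.192.0.0/12

Entries matching 78.195.149.77:
  0.0.0.0/0 (default, matches everything)
  78.128.0.0/9 (78.128.0.0 - 78.255.255.255)
  78.192.0.0/10 (78.192.0.0 - 78.255.255.255)
  78.192.0.0/11 (78.192.0.0 - 78.223.255.255)
  78.192.0.0/12 (78.192.0.0 - 78.207.255.255)
Most specific is 78.192.0.0/12.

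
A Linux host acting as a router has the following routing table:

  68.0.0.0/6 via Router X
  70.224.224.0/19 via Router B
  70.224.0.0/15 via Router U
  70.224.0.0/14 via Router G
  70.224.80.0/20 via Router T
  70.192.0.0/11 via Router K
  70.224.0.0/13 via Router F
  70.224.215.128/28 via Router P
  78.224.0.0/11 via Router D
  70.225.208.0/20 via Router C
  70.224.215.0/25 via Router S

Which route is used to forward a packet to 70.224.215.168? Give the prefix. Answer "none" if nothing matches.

70.224.0.0/15

Entries matching 70.224.215.168:
  68.0.0.0/6 (68.0.0.0 - 71.255.255.255)
  70.224.0.0/13 (70.224.0.0 - 70.231.255.255)
  70.224.0.0/14 (70.224.0.0 - 70.227.255.255)
  70.224.0.0/15 (70.224.0.0 - 70.225.255.255)
Most specific is 70.224.0.0/15.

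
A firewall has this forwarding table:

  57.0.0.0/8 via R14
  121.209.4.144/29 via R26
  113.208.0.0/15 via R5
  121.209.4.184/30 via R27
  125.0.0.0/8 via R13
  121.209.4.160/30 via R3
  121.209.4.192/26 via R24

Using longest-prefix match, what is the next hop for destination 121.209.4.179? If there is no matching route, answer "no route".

No entry's prefix contains 121.209.4.179; there is no default route.

no route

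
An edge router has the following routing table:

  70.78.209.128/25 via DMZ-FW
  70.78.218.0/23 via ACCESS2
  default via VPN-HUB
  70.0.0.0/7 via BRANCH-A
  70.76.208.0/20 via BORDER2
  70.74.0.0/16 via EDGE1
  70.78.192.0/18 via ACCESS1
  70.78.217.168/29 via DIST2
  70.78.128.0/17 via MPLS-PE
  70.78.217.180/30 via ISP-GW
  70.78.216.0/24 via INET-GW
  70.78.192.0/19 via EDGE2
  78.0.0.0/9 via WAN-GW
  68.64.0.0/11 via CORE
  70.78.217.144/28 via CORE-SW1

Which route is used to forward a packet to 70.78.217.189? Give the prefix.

Entries matching 70.78.217.189:
  0.0.0.0/0 (default, matches everything)
  70.0.0.0/7 (70.0.0.0 - 71.255.255.255)
  70.78.128.0/17 (70.78.128.0 - 70.78.255.255)
  70.78.192.0/18 (70.78.192.0 - 70.78.255.255)
  70.78.192.0/19 (70.78.192.0 - 70.78.223.255)
Most specific is 70.78.192.0/19.

70.78.192.0/19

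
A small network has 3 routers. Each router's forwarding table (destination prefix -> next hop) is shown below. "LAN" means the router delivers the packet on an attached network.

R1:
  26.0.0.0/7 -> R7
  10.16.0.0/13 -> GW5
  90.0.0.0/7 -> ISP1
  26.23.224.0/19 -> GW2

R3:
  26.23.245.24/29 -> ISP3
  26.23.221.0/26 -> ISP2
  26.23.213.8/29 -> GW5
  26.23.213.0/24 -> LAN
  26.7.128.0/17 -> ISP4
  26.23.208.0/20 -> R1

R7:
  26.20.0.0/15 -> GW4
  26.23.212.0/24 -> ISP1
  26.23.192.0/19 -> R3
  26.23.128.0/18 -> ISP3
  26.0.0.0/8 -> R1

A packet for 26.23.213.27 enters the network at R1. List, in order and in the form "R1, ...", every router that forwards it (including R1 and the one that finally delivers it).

At R1: longest match for 26.23.213.27 is 26.0.0.0/7 -> R7
At R7: longest match for 26.23.213.27 is 26.23.192.0/19 -> R3
At R3: longest match for 26.23.213.27 is 26.23.213.0/24 -> LAN

R1, R7, R3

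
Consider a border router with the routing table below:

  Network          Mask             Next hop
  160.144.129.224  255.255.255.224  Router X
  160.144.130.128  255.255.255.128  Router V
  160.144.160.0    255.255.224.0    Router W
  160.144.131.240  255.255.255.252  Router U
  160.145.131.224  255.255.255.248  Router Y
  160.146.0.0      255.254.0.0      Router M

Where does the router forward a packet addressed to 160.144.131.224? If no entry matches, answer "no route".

no route

No entry's prefix contains 160.144.131.224; there is no default route.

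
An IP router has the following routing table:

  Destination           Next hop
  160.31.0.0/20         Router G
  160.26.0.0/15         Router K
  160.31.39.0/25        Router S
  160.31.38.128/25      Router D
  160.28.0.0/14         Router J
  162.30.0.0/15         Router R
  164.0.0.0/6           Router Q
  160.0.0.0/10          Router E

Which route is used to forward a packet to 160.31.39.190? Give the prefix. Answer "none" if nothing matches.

Entries matching 160.31.39.190:
  160.0.0.0/10 (160.0.0.0 - 160.63.255.255)
  160.28.0.0/14 (160.28.0.0 - 160.31.255.255)
Most specific is 160.28.0.0/14.

160.28.0.0/14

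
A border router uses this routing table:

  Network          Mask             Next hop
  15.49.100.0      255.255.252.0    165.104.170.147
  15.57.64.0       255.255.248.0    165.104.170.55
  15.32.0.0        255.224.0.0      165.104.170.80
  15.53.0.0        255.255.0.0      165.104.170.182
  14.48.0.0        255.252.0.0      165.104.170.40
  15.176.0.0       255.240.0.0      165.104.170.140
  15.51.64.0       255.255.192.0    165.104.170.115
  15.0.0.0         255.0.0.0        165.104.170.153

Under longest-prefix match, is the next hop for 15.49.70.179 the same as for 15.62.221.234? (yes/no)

yes

15.49.70.179: longest match 15.32.0.0/11 -> 165.104.170.80
15.62.221.234: longest match 15.32.0.0/11 -> 165.104.170.80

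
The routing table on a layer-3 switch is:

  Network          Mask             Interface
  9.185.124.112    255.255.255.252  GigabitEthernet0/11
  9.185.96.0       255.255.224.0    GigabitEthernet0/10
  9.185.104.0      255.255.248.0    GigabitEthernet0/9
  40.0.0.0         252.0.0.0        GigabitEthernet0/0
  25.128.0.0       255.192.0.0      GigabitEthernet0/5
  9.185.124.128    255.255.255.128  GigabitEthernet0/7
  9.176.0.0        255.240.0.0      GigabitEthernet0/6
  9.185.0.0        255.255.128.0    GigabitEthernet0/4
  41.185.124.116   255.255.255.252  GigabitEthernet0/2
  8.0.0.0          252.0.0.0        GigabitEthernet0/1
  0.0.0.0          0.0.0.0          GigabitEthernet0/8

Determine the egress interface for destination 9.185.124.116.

Routes whose prefix contains 9.185.124.116:
  0.0.0.0/0 (default, matches everything) -> GigabitEthernet0/8
  8.0.0.0/6 (8.0.0.0 - 11.255.255.255) -> GigabitEthernet0/1
  9.176.0.0/12 (9.176.0.0 - 9.191.255.255) -> GigabitEthernet0/6
  9.185.0.0/17 (9.185.0.0 - 9.185.127.255) -> GigabitEthernet0/4
  9.185.96.0/19 (9.185.96.0 - 9.185.127.255) -> GigabitEthernet0/10
More-specific entries that do NOT match:
  9.185.124.112/30 (9.185.124.112 - 9.185.124.115) does not contain 9.185.124.116
  41.185.124.116/30 (41.185.124.116 - 41.185.124.119) does not contain 9.185.124.116
  9.185.124.128/25 (9.185.124.128 - 9.185.124.255) does not contain 9.185.124.116
  9.185.104.0/21 (9.185.104.0 - 9.185.111.255) does not contain 9.185.124.116
Longest matching prefix is /19 -> interface GigabitEthernet0/10.

GigabitEthernet0/10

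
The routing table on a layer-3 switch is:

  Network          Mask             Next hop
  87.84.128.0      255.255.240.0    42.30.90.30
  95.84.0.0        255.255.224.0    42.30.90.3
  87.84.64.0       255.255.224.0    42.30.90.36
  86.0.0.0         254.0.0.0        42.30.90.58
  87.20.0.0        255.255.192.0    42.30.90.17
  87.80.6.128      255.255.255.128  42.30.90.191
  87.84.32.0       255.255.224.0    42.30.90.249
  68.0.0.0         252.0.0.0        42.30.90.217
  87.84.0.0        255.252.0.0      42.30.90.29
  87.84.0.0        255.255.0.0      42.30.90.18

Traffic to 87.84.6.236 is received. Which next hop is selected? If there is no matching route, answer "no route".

Routes whose prefix contains 87.84.6.236:
  86.0.0.0/7 (86.0.0.0 - 87.255.255.255) -> 42.30.90.58
  87.84.0.0/14 (87.84.0.0 - 87.87.255.255) -> 42.30.90.29
  87.84.0.0/16 (87.84.0.0 - 87.84.255.255) -> 42.30.90.18
More-specific entries that do NOT match:
  87.80.6.128/25 (87.80.6.128 - 87.80.6.255) does not contain 87.84.6.236
  87.84.128.0/20 (87.84.128.0 - 87.84.143.255) does not contain 87.84.6.236
  95.84.0.0/19 (95.84.0.0 - 95.84.31.255) does not contain 87.84.6.236
  87.84.64.0/19 (87.84.64.0 - 87.84.95.255) does not contain 87.84.6.236
  87.84.32.0/19 (87.84.32.0 - 87.84.63.255) does not contain 87.84.6.236
  87.20.0.0/18 (87.20.0.0 - 87.20.63.255) does not contain 87.84.6.236
Longest matching prefix is /16 -> next hop 42.30.90.18.

42.30.90.18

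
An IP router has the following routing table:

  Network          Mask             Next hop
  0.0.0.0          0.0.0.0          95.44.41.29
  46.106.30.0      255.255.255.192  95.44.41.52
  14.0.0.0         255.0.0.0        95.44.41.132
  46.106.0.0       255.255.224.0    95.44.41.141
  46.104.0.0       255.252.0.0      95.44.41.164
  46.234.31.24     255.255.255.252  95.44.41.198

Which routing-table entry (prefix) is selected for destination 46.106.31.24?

46.106.0.0/19

Entries matching 46.106.31.24:
  0.0.0.0/0 (default, matches everything)
  46.104.0.0/14 (46.104.0.0 - 46.107.255.255)
  46.106.0.0/19 (46.106.0.0 - 46.106.31.255)
Most specific is 46.106.0.0/19.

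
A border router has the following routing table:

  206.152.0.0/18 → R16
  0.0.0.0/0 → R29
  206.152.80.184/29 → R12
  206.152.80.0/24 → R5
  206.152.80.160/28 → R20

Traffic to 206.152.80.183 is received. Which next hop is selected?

R5

Routes whose prefix contains 206.152.80.183:
  0.0.0.0/0 (default, matches everything) -> R29
  206.152.80.0/24 (206.152.80.0 - 206.152.80.255) -> R5
More-specific entries that do NOT match:
  206.152.80.184/29 (206.152.80.184 - 206.152.80.191) does not contain 206.152.80.183
  206.152.80.160/28 (206.152.80.160 - 206.152.80.175) does not contain 206.152.80.183
Longest matching prefix is /24 -> next hop R5.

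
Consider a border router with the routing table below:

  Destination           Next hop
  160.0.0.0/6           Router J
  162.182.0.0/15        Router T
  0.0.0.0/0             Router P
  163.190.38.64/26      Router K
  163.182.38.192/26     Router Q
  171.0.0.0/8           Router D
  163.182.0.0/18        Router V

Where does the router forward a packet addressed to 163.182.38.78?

Routes whose prefix contains 163.182.38.78:
  0.0.0.0/0 (default, matches everything) -> Router P
  160.0.0.0/6 (160.0.0.0 - 163.255.255.255) -> Router J
  163.182.0.0/18 (163.182.0.0 - 163.182.63.255) -> Router V
More-specific entries that do NOT match:
  163.190.38.64/26 (163.190.38.64 - 163.190.38.127) does not contain 163.182.38.78
  163.182.38.192/26 (163.182.38.192 - 163.182.38.255) does not contain 163.182.38.78
Longest matching prefix is /18 -> next hop Router V.

Router V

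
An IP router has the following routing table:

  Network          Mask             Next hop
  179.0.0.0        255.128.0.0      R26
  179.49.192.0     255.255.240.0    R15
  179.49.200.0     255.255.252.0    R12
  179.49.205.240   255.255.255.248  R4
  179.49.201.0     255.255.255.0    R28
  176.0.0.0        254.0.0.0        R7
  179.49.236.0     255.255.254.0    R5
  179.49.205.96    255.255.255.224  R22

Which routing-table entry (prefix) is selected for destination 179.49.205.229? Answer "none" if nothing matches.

179.49.192.0/20

Entries matching 179.49.205.229:
  179.0.0.0/9 (179.0.0.0 - 179.127.255.255)
  179.49.192.0/20 (179.49.192.0 - 179.49.207.255)
Most specific is 179.49.192.0/20.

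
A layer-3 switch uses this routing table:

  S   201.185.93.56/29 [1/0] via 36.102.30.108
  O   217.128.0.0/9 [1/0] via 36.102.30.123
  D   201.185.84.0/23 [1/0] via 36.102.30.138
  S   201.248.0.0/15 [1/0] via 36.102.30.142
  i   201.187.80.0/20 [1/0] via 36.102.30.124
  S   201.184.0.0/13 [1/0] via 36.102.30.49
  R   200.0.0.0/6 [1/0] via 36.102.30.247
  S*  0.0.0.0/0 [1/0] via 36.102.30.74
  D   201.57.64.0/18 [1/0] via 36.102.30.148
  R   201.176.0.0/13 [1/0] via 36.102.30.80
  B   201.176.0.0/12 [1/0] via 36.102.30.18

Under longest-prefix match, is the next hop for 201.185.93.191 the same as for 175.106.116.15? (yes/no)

no

201.185.93.191: longest match 201.184.0.0/13 -> 36.102.30.49
175.106.116.15: longest match 0.0.0.0/0 -> 36.102.30.74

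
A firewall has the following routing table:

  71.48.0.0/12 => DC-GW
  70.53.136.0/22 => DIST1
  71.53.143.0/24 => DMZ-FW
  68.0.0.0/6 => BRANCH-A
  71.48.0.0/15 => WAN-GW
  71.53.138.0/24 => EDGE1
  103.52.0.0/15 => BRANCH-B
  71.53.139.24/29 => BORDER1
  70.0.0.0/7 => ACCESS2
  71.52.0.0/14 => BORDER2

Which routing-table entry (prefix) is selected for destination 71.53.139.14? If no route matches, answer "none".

Entries matching 71.53.139.14:
  68.0.0.0/6 (68.0.0.0 - 71.255.255.255)
  70.0.0.0/7 (70.0.0.0 - 71.255.255.255)
  71.48.0.0/12 (71.48.0.0 - 71.63.255.255)
  71.52.0.0/14 (71.52.0.0 - 71.55.255.255)
Most specific is 71.52.0.0/14.

71.52.0.0/14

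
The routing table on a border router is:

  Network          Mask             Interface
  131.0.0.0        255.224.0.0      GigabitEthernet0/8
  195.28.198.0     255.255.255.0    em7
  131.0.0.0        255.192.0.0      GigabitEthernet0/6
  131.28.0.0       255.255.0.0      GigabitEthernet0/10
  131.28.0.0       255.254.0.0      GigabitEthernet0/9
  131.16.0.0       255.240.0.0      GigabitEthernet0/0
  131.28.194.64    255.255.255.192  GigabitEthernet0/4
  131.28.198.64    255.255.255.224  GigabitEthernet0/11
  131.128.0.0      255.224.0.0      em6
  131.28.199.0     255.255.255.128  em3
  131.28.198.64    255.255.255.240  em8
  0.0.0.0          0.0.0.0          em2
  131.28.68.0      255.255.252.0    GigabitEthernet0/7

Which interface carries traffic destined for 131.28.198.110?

Routes whose prefix contains 131.28.198.110:
  0.0.0.0/0 (default, matches everything) -> em2
  131.0.0.0/10 (131.0.0.0 - 131.63.255.255) -> GigabitEthernet0/6
  131.0.0.0/11 (131.0.0.0 - 131.31.255.255) -> GigabitEthernet0/8
  131.16.0.0/12 (131.16.0.0 - 131.31.255.255) -> GigabitEthernet0/0
  131.28.0.0/15 (131.28.0.0 - 131.29.255.255) -> GigabitEthernet0/9
  131.28.0.0/16 (131.28.0.0 - 131.28.255.255) -> GigabitEthernet0/10
More-specific entries that do NOT match:
  131.28.198.64/28 (131.28.198.64 - 131.28.198.79) does not contain 131.28.198.110
  131.28.198.64/27 (131.28.198.64 - 131.28.198.95) does not contain 131.28.198.110
  131.28.194.64/26 (131.28.194.64 - 131.28.194.127) does not contain 131.28.198.110
  131.28.199.0/25 (131.28.199.0 - 131.28.199.127) does not contain 131.28.198.110
  195.28.198.0/24 (195.28.198.0 - 195.28.198.255) does not contain 131.28.198.110
  131.28.68.0/22 (131.28.68.0 - 131.28.71.255) does not contain 131.28.198.110
Longest matching prefix is /16 -> interface GigabitEthernet0/10.

GigabitEthernet0/10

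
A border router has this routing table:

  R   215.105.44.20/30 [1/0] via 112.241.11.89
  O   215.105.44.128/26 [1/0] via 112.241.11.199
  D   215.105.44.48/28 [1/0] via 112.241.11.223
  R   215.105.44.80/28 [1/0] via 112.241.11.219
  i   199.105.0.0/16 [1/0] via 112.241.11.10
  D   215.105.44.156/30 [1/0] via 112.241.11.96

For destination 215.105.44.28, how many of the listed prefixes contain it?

No listed prefix contains 215.105.44.28.
Total matching entries: 0.

0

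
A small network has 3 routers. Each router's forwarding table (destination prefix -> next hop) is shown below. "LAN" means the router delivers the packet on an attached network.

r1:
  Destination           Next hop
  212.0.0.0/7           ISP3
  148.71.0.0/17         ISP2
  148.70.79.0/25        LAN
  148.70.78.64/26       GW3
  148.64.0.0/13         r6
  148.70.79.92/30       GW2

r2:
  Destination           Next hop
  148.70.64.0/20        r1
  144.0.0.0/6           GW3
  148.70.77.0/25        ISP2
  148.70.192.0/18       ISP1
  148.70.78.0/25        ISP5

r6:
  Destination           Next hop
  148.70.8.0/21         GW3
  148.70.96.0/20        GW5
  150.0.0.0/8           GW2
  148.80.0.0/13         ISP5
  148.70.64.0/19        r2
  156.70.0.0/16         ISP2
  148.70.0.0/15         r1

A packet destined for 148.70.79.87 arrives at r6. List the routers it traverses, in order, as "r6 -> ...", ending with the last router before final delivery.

At r6: longest match for 148.70.79.87 is 148.70.64.0/19 -> r2
At r2: longest match for 148.70.79.87 is 148.70.64.0/20 -> r1
At r1: longest match for 148.70.79.87 is 148.70.79.0/25 -> LAN

r6 -> r2 -> r1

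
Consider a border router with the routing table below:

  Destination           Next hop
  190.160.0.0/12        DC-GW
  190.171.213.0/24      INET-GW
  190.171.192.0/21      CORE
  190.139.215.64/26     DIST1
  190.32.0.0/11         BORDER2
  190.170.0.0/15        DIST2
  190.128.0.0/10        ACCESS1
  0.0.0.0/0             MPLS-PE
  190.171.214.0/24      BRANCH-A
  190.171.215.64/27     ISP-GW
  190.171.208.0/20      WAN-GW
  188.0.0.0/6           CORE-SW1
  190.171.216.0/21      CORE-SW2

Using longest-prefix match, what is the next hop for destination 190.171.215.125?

WAN-GW

Routes whose prefix contains 190.171.215.125:
  0.0.0.0/0 (default, matches everything) -> MPLS-PE
  188.0.0.0/6 (188.0.0.0 - 191.255.255.255) -> CORE-SW1
  190.128.0.0/10 (190.128.0.0 - 190.191.255.255) -> ACCESS1
  190.160.0.0/12 (190.160.0.0 - 190.175.255.255) -> DC-GW
  190.170.0.0/15 (190.170.0.0 - 190.171.255.255) -> DIST2
  190.171.208.0/20 (190.171.208.0 - 190.171.223.255) -> WAN-GW
More-specific entries that do NOT match:
  190.171.215.64/27 (190.171.215.64 - 190.171.215.95) does not contain 190.171.215.125
  190.139.215.64/26 (190.139.215.64 - 190.139.215.127) does not contain 190.171.215.125
  190.171.213.0/24 (190.171.213.0 - 190.171.213.255) does not contain 190.171.215.125
  190.171.214.0/24 (190.171.214.0 - 190.171.214.255) does not contain 190.171.215.125
  190.171.192.0/21 (190.171.192.0 - 190.171.199.255) does not contain 190.171.215.125
  190.171.216.0/21 (190.171.216.0 - 190.171.223.255) does not contain 190.171.215.125
Longest matching prefix is /20 -> next hop WAN-GW.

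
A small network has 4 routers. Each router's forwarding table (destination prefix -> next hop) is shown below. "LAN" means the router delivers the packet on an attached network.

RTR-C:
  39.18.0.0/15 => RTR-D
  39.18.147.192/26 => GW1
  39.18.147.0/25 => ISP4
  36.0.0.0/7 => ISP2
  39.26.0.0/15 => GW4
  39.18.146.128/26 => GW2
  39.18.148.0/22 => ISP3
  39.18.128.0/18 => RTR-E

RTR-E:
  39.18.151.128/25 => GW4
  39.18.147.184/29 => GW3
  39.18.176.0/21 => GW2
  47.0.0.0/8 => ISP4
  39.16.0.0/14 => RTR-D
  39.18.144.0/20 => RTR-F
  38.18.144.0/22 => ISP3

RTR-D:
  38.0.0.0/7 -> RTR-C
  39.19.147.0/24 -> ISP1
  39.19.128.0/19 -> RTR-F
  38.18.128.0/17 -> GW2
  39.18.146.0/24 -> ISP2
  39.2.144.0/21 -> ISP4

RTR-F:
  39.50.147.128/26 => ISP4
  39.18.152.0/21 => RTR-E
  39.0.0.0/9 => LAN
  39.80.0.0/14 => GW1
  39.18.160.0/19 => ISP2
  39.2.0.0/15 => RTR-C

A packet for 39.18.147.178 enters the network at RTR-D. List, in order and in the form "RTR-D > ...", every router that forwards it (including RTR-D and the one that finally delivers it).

At RTR-D: longest match for 39.18.147.178 is 38.0.0.0/7 -> RTR-C
At RTR-C: longest match for 39.18.147.178 is 39.18.128.0/18 -> RTR-E
At RTR-E: longest match for 39.18.147.178 is 39.18.144.0/20 -> RTR-F
At RTR-F: longest match for 39.18.147.178 is 39.0.0.0/9 -> LAN

RTR-D > RTR-C > RTR-E > RTR-F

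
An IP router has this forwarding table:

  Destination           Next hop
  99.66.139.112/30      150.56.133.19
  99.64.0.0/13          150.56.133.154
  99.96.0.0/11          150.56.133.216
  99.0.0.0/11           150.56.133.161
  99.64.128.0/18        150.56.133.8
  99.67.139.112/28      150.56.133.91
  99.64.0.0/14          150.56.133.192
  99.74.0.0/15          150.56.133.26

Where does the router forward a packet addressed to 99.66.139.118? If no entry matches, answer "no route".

Routes whose prefix contains 99.66.139.118:
  99.64.0.0/13 (99.64.0.0 - 99.71.255.255) -> 150.56.133.154
  99.64.0.0/14 (99.64.0.0 - 99.67.255.255) -> 150.56.133.192
More-specific entries that do NOT match:
  99.66.139.112/30 (99.66.139.112 - 99.66.139.115) does not contain 99.66.139.118
  99.67.139.112/28 (99.67.139.112 - 99.67.139.127) does not contain 99.66.139.118
  99.64.128.0/18 (99.64.128.0 - 99.64.191.255) does not contain 99.66.139.118
  99.74.0.0/15 (99.74.0.0 - 99.75.255.255) does not contain 99.66.139.118
Longest matching prefix is /14 -> next hop 150.56.133.192.

150.56.133.192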